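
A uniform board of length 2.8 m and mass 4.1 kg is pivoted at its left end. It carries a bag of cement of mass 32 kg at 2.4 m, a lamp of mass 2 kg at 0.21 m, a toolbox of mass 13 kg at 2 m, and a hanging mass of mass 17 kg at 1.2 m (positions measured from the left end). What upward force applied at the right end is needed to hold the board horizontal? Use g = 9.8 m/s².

F ≈ 453 N

About the left end:
Beam weight: 4.1 × 9.8 = 40.18 N down at 1.4 m → arm 1.4 m, τ = 40.18 × 1.4 = 56.25 N·m clockwise.
Bag of cement: 32 × 9.8 = 313.6 N down at 2.4 m → arm 2.4 m, τ = 313.6 × 2.4 = 752.6 N·m clockwise.
Lamp: 2 × 9.8 = 19.6 N down at 0.21 m → arm 0.21 m, τ = 19.6 × 0.21 = 4.116 N·m clockwise.
Toolbox: 13 × 9.8 = 127.4 N down at 2 m → arm 2 m, τ = 127.4 × 2 = 254.8 N·m clockwise.
Hanging mass: 17 × 9.8 = 166.6 N down at 1.2 m → arm 1.2 m, τ = 166.6 × 1.2 = 199.9 N·m clockwise.
Net moment of the loads = 1268 N·m clockwise.
The upward force F acts at the right end, arm 2.8 m, giving F × 2.8 counterclockwise.
Στ = 0 ⇒ F × 2.8 = 1268 ⇒ F = 1268 / 2.8 = 453 N.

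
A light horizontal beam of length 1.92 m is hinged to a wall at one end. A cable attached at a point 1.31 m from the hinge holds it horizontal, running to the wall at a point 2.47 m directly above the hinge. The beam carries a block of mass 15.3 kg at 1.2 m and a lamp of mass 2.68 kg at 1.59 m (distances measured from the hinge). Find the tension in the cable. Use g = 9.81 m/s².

Sum moments about the hinge (the unknown hinge reaction has zero arm there).
Block: 15.3 × 9.81 = 150.1 N down at 1.2 m → arm 1.2 m, τ = 150.1 × 1.2 = 180.1 N·m clockwise.
Lamp: 2.68 × 9.81 = 26.29 N down at 1.59 m → arm 1.59 m, τ = 26.29 × 1.59 = 41.8 N·m clockwise.
Total clockwise load moment = 221.9 N·m.
The cable tension T acts at 1.31 m; only its component perpendicular to the beam, T sinθ, produces torque. sinθ = h/√(h²+d²) = 2.47/√(2.47²+1.31²) = 0.8834.
Στ = 0 ⇒ T × 1.31 × 0.8834 = 221.9 ⇒ T = 221.9 / 1.157 = 192 N.

T ≈ 192 N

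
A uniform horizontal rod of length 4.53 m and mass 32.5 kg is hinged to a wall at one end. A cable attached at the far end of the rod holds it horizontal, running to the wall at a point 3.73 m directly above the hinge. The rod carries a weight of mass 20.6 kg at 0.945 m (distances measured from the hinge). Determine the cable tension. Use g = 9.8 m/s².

Sum moments about the hinge (the unknown hinge reaction has zero arm there).
Beam weight: 32.5 × 9.8 = 318.5 N down at 2.265 m → arm 2.265 m, τ = 318.5 × 2.265 = 721.4 N·m clockwise.
Weight: 20.6 × 9.8 = 201.9 N down at 0.945 m → arm 0.945 m, τ = 201.9 × 0.945 = 190.8 N·m clockwise.
Total clockwise load moment = 912.2 N·m.
The cable tension T acts at 4.53 m; only its component perpendicular to the rod, T sinθ, produces torque. sinθ = h/√(h²+d²) = 3.73/√(3.73²+4.53²) = 0.6356.
Setting net torque to zero: T × 4.53 × 0.6356 = 912.2 → T = 912.2 / 2.879 = 317 N.

T ≈ 317 N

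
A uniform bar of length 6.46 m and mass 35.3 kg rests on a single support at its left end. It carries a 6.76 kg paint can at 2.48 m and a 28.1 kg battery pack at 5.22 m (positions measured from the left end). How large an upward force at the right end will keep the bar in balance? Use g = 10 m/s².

About the left end:
Beam weight: 35.3 × 10 = 353 N down at 3.23 m → arm 3.23 m, τ = 353 × 3.23 = 1140 N·m clockwise.
Paint can: 6.76 × 10 = 67.6 N down at 2.48 m → arm 2.48 m, τ = 67.6 × 2.48 = 167.6 N·m clockwise.
Battery pack: 28.1 × 10 = 281 N down at 5.22 m → arm 5.22 m, τ = 281 × 5.22 = 1467 N·m clockwise.
Net moment of the loads = 2775 N·m clockwise.
The upward force F acts at the right end, arm 6.46 m, giving F × 6.46 counterclockwise.
Balancing moments: F × 6.46 = 2775, giving F = 2775 / 6.46 = 430 N.

F ≈ 430 N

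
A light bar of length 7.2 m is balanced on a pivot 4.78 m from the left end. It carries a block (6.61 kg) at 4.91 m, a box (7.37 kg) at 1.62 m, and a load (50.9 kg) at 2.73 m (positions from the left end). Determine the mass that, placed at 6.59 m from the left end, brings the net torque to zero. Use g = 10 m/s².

m ≈ 70 kg

Sum moments about the pivot (at 4.78 m from the left end) (the support reaction has zero arm there).
Block: 6.61 × 10 = 66.1 N down at 4.91 m → arm 0.13 m, τ = 66.1 × 0.13 = 8.593 N·m clockwise.
Box: 7.37 × 10 = 73.7 N down at 1.62 m → arm 3.16 m, τ = 73.7 × 3.16 = 232.9 N·m counterclockwise.
Load: 50.9 × 10 = 509 N down at 2.73 m → arm 2.05 m, τ = 509 × 2.05 = 1043 N·m counterclockwise.
Net moment of known loads = 1267 N·m counterclockwise.
An unknown mass m at 6.59 m has arm 1.81 m; its moment is m·g·1.81 clockwise.
Στ = 0 ⇒ m × 10 × 1.81 = 1267 ⇒ m = 1267 / (10 × 1.81) = 70 kg.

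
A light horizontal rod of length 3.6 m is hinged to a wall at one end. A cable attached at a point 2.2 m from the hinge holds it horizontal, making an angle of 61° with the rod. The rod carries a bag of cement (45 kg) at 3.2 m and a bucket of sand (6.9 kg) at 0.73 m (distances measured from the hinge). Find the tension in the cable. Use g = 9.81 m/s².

T ≈ 760 N

Taking torques about the hinge:
Bag of cement: 45 × 9.81 = 441.5 N down at 3.2 m → arm 3.2 m, τ = 441.5 × 3.2 = 1413 N·m clockwise.
Bucket of sand: 6.9 × 9.81 = 67.69 N down at 0.73 m → arm 0.73 m, τ = 67.69 × 0.73 = 49.41 N·m clockwise.
Total clockwise load moment = 1462 N·m.
The cable tension T acts at 2.2 m; only its component perpendicular to the rod, T sinθ, produces torque. sin 61° = 0.8746.
Στ = 0 ⇒ T × 2.2 × 0.8746 = 1462 ⇒ T = 1462 / 1.924 = 760 N.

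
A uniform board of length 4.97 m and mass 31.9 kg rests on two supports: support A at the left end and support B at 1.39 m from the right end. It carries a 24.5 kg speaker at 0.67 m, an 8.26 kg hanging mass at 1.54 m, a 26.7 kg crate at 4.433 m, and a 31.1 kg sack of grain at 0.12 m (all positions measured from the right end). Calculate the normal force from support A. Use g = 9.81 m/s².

R_A ≈ 165 N

Taking torques about support B:
Beam weight: 31.9 × 9.81 = 312.9 N down at 2.485 m → arm 1.095 m, τ = 312.9 × 1.095 = 342.6 N·m counterclockwise.
Speaker: 24.5 × 9.81 = 240.3 N down at 0.67 m → arm 0.72 m, τ = 240.3 × 0.72 = 173 N·m clockwise.
Hanging mass: 8.26 × 9.81 = 81.03 N down at 1.54 m → arm 0.15 m, τ = 81.03 × 0.15 = 12.15 N·m counterclockwise.
Crate: 26.7 × 9.81 = 261.9 N down at 4.433 m → arm 3.043 m, τ = 261.9 × 3.043 = 797 N·m counterclockwise.
Sack of grain: 31.1 × 9.81 = 305.1 N down at 0.12 m → arm 1.27 m, τ = 305.1 × 1.27 = 387.5 N·m clockwise.
Net load moment about support B = 591.2 N·m counterclockwise.
Reaction R at support A is upward at 4.97 m, arm 3.58 m → moment R × 3.58 clockwise.
For rotational equilibrium, R × 3.58 = 591.2, so R = 165 N.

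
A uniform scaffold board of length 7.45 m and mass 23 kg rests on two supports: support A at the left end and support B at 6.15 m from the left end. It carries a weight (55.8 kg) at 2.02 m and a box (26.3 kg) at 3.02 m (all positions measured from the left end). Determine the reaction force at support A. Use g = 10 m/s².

About support B:
Beam weight: 23 × 10 = 230 N down at 3.725 m → arm 2.425 m, τ = 230 × 2.425 = 557.8 N·m counterclockwise.
Weight: 55.8 × 10 = 558 N down at 2.02 m → arm 4.13 m, τ = 558 × 4.13 = 2305 N·m counterclockwise.
Box: 26.3 × 10 = 263 N down at 3.02 m → arm 3.13 m, τ = 263 × 3.13 = 823.2 N·m counterclockwise.
Net load moment about support B = 3686 N·m counterclockwise.
Reaction R at support A is upward at 0 m, arm 6.15 m → moment R × 6.15 clockwise.
Balancing moments: R × 6.15 = 3686, giving R = 599 N.

R_A ≈ 599 N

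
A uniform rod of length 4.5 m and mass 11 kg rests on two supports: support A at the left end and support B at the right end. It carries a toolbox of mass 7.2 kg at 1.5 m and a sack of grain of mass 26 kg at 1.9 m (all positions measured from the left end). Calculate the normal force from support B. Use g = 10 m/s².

R_B ≈ 189 N

Choose support A as the axis so its reaction then has zero moment arm.
Beam weight: 11 × 10 = 110 N down at 2.25 m → arm 2.25 m, τ = 110 × 2.25 = 247.5 N·m clockwise.
Toolbox: 7.2 × 10 = 72 N down at 1.5 m → arm 1.5 m, τ = 72 × 1.5 = 108 N·m clockwise.
Sack of grain: 26 × 10 = 260 N down at 1.9 m → arm 1.9 m, τ = 260 × 1.9 = 494 N·m clockwise.
Net load moment about support A = 849.5 N·m clockwise.
Reaction R at support B is upward at 4.5 m, arm 4.5 m → moment R × 4.5 counterclockwise.
For rotational equilibrium, R × 4.5 = 849.5, so R = 189 N.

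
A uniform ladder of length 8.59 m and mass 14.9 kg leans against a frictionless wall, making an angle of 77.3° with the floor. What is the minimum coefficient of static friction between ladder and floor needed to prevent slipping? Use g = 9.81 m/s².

About the foot of the ladder:
Ladder weight 14.9×9.81 = 146.2 N acts at 4.295 m along the ladder; its horizontal arm is 4.295·cos77.3° = 0.9442 m → τ = 138 N·m clockwise.
Wall normal N acts horizontally at the top; its moment arm is the height L sinθ = 8.59·sin77.3° = 8.38 m, counterclockwise.
Balancing moments: N × 8.38 = 138, giving N = 16.47 N.
ΣFx = 0 ⇒ f = N_wall = 16.47 N. ΣFy = 0 ⇒ N_floor = 146.2 N.
μ_min = f / N_floor = 16.47 / 146.2 = 0.113.

μ_min ≈ 0.113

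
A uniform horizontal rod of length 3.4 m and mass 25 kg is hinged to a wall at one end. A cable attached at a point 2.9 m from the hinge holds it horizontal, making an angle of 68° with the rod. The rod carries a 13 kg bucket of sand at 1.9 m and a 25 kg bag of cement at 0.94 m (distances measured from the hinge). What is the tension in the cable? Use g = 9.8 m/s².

T ≈ 331 N

Choose the hinge as the axis so the unknown hinge reaction has zero arm there.
Beam weight: 25 × 9.8 = 245 N down at 1.7 m → arm 1.7 m, τ = 245 × 1.7 = 416.5 N·m clockwise.
Bucket of sand: 13 × 9.8 = 127.4 N down at 1.9 m → arm 1.9 m, τ = 127.4 × 1.9 = 242.1 N·m clockwise.
Bag of cement: 25 × 9.8 = 245 N down at 0.94 m → arm 0.94 m, τ = 245 × 0.94 = 230.3 N·m clockwise.
Total clockwise load moment = 888.9 N·m.
The cable tension T acts at 2.9 m; only its component perpendicular to the rod, T sinθ, produces torque. sin 68° = 0.9272.
Στ = 0 ⇒ T × 2.9 × 0.9272 = 888.9 ⇒ T = 888.9 / 2.689 = 331 N.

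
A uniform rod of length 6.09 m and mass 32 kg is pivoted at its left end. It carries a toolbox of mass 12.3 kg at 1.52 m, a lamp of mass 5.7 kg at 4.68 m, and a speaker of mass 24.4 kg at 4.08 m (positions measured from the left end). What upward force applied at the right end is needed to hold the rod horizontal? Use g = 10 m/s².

Take moments about the left end.
Beam weight: 32 × 10 = 320 N down at 3.045 m → arm 3.045 m, τ = 320 × 3.045 = 974.4 N·m clockwise.
Toolbox: 12.3 × 10 = 123 N down at 1.52 m → arm 1.52 m, τ = 123 × 1.52 = 187 N·m clockwise.
Lamp: 5.7 × 10 = 57 N down at 4.68 m → arm 4.68 m, τ = 57 × 4.68 = 266.8 N·m clockwise.
Speaker: 24.4 × 10 = 244 N down at 4.08 m → arm 4.08 m, τ = 244 × 4.08 = 995.5 N·m clockwise.
Net moment of the loads = 2424 N·m clockwise.
The upward force F acts at the right end, arm 6.09 m, giving F × 6.09 counterclockwise.
Στ = 0 ⇒ F × 6.09 = 2424 ⇒ F = 2424 / 6.09 = 398 N.

F ≈ 398 N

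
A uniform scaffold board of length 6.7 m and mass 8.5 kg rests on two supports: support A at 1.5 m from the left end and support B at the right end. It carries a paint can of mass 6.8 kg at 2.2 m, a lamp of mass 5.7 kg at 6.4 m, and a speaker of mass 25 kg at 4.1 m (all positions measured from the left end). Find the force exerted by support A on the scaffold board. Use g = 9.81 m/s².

Sum moments about support B (its reaction then has zero moment arm).
Beam weight: 8.5 × 9.81 = 83.39 N down at 3.35 m → arm 3.35 m, τ = 83.39 × 3.35 = 279.4 N·m counterclockwise.
Paint can: 6.8 × 9.81 = 66.71 N down at 2.2 m → arm 4.5 m, τ = 66.71 × 4.5 = 300.2 N·m counterclockwise.
Lamp: 5.7 × 9.81 = 55.92 N down at 6.4 m → arm 0.3 m, τ = 55.92 × 0.3 = 16.78 N·m counterclockwise.
Speaker: 25 × 9.81 = 245.2 N down at 4.1 m → arm 2.6 m, τ = 245.2 × 2.6 = 637.5 N·m counterclockwise.
Net load moment about support B = 1234 N·m counterclockwise.
Reaction R at support A is upward at 1.5 m, arm 5.2 m → moment R × 5.2 clockwise.
Balancing moments: R × 5.2 = 1234, giving R = 237 N.

R_A ≈ 237 N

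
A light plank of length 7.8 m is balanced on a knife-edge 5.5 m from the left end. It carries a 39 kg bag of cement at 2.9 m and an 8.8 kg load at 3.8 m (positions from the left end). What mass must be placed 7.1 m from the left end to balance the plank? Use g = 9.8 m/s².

m ≈ 72.7 kg

Take moments about the knife-edge (at 5.5 m from the left end).
Bag of cement: 39 × 9.8 = 382.2 N down at 2.9 m → arm 2.6 m, τ = 382.2 × 2.6 = 993.7 N·m counterclockwise.
Load: 8.8 × 9.8 = 86.24 N down at 3.8 m → arm 1.7 m, τ = 86.24 × 1.7 = 146.6 N·m counterclockwise.
Net moment of known loads = 1140 N·m counterclockwise.
An unknown mass m at 7.1 m has arm 1.6 m; its moment is m·g·1.6 clockwise.
Setting net torque to zero: m × 9.8 × 1.6 = 1140 → m = 1140 / (9.8 × 1.6) = 72.7 kg.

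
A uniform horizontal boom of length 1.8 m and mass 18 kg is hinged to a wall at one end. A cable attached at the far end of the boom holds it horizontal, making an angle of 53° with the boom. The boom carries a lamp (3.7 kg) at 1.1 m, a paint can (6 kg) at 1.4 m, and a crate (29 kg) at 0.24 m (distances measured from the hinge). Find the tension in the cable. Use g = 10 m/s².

T ≈ 248 N

Taking torques about the hinge:
Beam weight: 18 × 10 = 180 N down at 0.9 m → arm 0.9 m, τ = 180 × 0.9 = 162 N·m clockwise.
Lamp: 3.7 × 10 = 37 N down at 1.1 m → arm 1.1 m, τ = 37 × 1.1 = 40.7 N·m clockwise.
Paint can: 6 × 10 = 60 N down at 1.4 m → arm 1.4 m, τ = 60 × 1.4 = 84 N·m clockwise.
Crate: 29 × 10 = 290 N down at 0.24 m → arm 0.24 m, τ = 290 × 0.24 = 69.6 N·m clockwise.
Total clockwise load moment = 356.3 N·m.
The cable tension T acts at 1.8 m; only its component perpendicular to the boom, T sinθ, produces torque. sin 53° = 0.7986.
Στ = 0 ⇒ T × 1.8 × 0.7986 = 356.3 ⇒ T = 356.3 / 1.437 = 248 N.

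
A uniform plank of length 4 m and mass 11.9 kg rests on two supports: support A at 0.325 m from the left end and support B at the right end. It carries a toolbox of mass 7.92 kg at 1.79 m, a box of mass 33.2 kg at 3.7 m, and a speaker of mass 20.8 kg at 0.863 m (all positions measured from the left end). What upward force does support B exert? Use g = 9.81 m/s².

Sum moments about support A (its reaction then has zero moment arm).
Beam weight: 11.9 × 9.81 = 116.7 N down at 2 m → arm 1.675 m, τ = 116.7 × 1.675 = 195.5 N·m clockwise.
Toolbox: 7.92 × 9.81 = 77.7 N down at 1.79 m → arm 1.465 m, τ = 77.7 × 1.465 = 113.8 N·m clockwise.
Box: 33.2 × 9.81 = 325.7 N down at 3.7 m → arm 3.375 m, τ = 325.7 × 3.375 = 1099 N·m clockwise.
Speaker: 20.8 × 9.81 = 204 N down at 0.863 m → arm 0.538 m, τ = 204 × 0.538 = 109.8 N·m clockwise.
Net load moment about support A = 1518 N·m clockwise.
Reaction R at support B is upward at 4 m, arm 3.675 m → moment R × 3.675 counterclockwise.
Balancing moments: R × 3.675 = 1518, giving R = 413 N.

R_B ≈ 413 N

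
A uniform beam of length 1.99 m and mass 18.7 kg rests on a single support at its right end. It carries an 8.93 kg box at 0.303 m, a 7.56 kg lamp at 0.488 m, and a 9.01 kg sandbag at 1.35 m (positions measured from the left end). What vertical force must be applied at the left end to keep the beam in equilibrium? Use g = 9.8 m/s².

F ≈ 250 N

About the right end:
Beam weight: 18.7 × 9.8 = 183.3 N down at 0.995 m → arm 0.995 m, τ = 183.3 × 0.995 = 182.4 N·m counterclockwise.
Box: 8.93 × 9.8 = 87.51 N down at 0.303 m → arm 1.687 m, τ = 87.51 × 1.687 = 147.6 N·m counterclockwise.
Lamp: 7.56 × 9.8 = 74.09 N down at 0.488 m → arm 1.502 m, τ = 74.09 × 1.502 = 111.3 N·m counterclockwise.
Sandbag: 9.01 × 9.8 = 88.3 N down at 1.35 m → arm 0.64 m, τ = 88.3 × 0.64 = 56.51 N·m counterclockwise.
Net moment of the loads = 497.8 N·m counterclockwise.
The upward force F acts at the left end, arm 1.99 m, giving F × 1.99 clockwise.
Balancing moments: F × 1.99 = 497.8, giving F = 497.8 / 1.99 = 250 N.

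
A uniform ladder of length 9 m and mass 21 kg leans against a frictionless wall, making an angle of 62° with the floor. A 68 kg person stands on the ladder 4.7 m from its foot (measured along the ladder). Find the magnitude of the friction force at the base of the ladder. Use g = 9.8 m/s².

f ≈ 240 N

Choose the foot of the ladder as the axis so the floor normal and friction both act there and drop out.
Ladder weight 21×9.8 = 205.8 N acts at 4.5 m along the ladder; its horizontal arm is 4.5·cos62° = 2.113 m → τ = 434.9 N·m clockwise.
Person: 68×9.8 = 666.4 N at 4.7 m → arm 2.207 m → τ = 1471 N·m clockwise.
Wall normal N acts horizontally at the top; its moment arm is the height L sinθ = 9·sin62° = 7.947 m, counterclockwise.
For rotational equilibrium, N × 7.947 = 1906, so N = 240 N.
ΣFx = 0: friction at the foot balances the wall's push, so f = N_wall = 240 N.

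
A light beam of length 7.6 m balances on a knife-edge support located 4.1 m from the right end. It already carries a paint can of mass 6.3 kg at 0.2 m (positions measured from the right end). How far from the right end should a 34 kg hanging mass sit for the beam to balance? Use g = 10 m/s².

x ≈ 4.82 m from the right end

Taking torques about the knife-edge support (at 4.1 m from the right end):
Paint can: 6.3 × 10 = 63 N down at 0.2 m → arm 3.9 m, τ = 63 × 3.9 = 245.7 N·m clockwise.
Net moment of existing loads = 245.7 N·m clockwise.
The hanging mass weighs 34 × 10 = 340 N and must supply an equal counterclockwise moment, so its lever arm about the knife-edge support is 245.7 / 340 = 0.723 m.
That puts it at 4.1 + 0.723 = 4.82 m from the right end.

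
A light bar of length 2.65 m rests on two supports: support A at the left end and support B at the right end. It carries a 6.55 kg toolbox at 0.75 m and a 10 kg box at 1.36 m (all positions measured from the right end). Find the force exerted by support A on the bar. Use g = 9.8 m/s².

Sum moments about support B (its reaction then has zero moment arm).
Toolbox: 6.55 × 9.8 = 64.19 N down at 0.75 m → arm 0.75 m, τ = 64.19 × 0.75 = 48.14 N·m counterclockwise.
Box: 10 × 9.8 = 98 N down at 1.36 m → arm 1.36 m, τ = 98 × 1.36 = 133.3 N·m counterclockwise.
Net load moment about support B = 181.4 N·m counterclockwise.
Reaction R at support A is upward at 2.65 m, arm 2.65 m → moment R × 2.65 clockwise.
Στ = 0 ⇒ R × 2.65 = 181.4 ⇒ R = 68.5 N.

R_A ≈ 68.5 N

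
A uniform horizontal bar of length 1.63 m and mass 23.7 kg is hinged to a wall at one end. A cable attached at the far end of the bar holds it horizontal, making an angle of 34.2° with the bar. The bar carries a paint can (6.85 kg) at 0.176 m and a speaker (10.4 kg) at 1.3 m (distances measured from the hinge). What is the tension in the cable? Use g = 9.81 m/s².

Sum moments about the hinge (the unknown hinge reaction has zero arm there).
Beam weight: 23.7 × 9.81 = 232.5 N down at 0.815 m → arm 0.815 m, τ = 232.5 × 0.815 = 189.5 N·m clockwise.
Paint can: 6.85 × 9.81 = 67.2 N down at 0.176 m → arm 0.176 m, τ = 67.2 × 0.176 = 11.83 N·m clockwise.
Speaker: 10.4 × 9.81 = 102 N down at 1.3 m → arm 1.3 m, τ = 102 × 1.3 = 132.6 N·m clockwise.
Total clockwise load moment = 333.9 N·m.
The cable tension T acts at 1.63 m; only its component perpendicular to the bar, T sinθ, produces torque. sin 34.2° = 0.5621.
Balancing moments: T × 1.63 × 0.5621 = 333.9, giving T = 333.9 / 0.9162 = 364 N.

T ≈ 364 N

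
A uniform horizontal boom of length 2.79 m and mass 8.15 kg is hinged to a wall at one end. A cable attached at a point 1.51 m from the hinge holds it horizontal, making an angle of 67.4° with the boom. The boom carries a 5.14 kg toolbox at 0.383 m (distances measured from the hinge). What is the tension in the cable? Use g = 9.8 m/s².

T ≈ 93.8 N

Choose the hinge as the axis so the unknown hinge reaction has zero arm there.
Beam weight: 8.15 × 9.8 = 79.87 N down at 1.395 m → arm 1.395 m, τ = 79.87 × 1.395 = 111.4 N·m clockwise.
Toolbox: 5.14 × 9.8 = 50.37 N down at 0.383 m → arm 0.383 m, τ = 50.37 × 0.383 = 19.29 N·m clockwise.
Total clockwise load moment = 130.7 N·m.
The cable tension T acts at 1.51 m; only its component perpendicular to the boom, T sinθ, produces torque. sin 67.4° = 0.9232.
Στ = 0 ⇒ T × 1.51 × 0.9232 = 130.7 ⇒ T = 130.7 / 1.394 = 93.8 N.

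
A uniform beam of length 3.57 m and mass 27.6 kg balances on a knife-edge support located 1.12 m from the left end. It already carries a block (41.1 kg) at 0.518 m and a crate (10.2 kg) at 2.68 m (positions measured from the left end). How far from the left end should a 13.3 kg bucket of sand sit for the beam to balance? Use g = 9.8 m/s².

x ≈ 0.404 m from the left end

Take moments about the knife-edge support (at 1.12 m from the left end).
Beam weight: 27.6 × 9.8 = 270.5 N down at 1.785 m → arm 0.665 m, τ = 270.5 × 0.665 = 179.9 N·m clockwise.
Block: 41.1 × 9.8 = 402.8 N down at 0.518 m → arm 0.602 m, τ = 402.8 × 0.602 = 242.5 N·m counterclockwise.
Crate: 10.2 × 9.8 = 99.96 N down at 2.68 m → arm 1.56 m, τ = 99.96 × 1.56 = 155.9 N·m clockwise.
Net moment of existing loads = 93.3 N·m clockwise.
The bucket of sand weighs 13.3 × 9.8 = 130.3 N and must supply an equal counterclockwise moment, so its lever arm about the knife-edge support is 93.3 / 130.3 = 0.716 m.
That puts it at 1.12 − 0.716 = 0.404 m from the left end.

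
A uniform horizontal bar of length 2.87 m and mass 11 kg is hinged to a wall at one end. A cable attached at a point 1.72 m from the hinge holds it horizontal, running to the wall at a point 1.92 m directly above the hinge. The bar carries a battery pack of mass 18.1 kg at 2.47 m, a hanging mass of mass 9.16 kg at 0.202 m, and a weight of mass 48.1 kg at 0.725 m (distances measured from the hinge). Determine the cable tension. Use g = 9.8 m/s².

T ≈ 744 N

Sum moments about the hinge (the unknown hinge reaction has zero arm there).
Beam weight: 11 × 9.8 = 107.8 N down at 1.435 m → arm 1.435 m, τ = 107.8 × 1.435 = 154.7 N·m clockwise.
Battery pack: 18.1 × 9.8 = 177.4 N down at 2.47 m → arm 2.47 m, τ = 177.4 × 2.47 = 438.2 N·m clockwise.
Hanging mass: 9.16 × 9.8 = 89.77 N down at 0.202 m → arm 0.202 m, τ = 89.77 × 0.202 = 18.13 N·m clockwise.
Weight: 48.1 × 9.8 = 471.4 N down at 0.725 m → arm 0.725 m, τ = 471.4 × 0.725 = 341.8 N·m clockwise.
Total clockwise load moment = 952.8 N·m.
The cable tension T acts at 1.72 m; only its component perpendicular to the bar, T sinθ, produces torque. sinθ = h/√(h²+d²) = 1.92/√(1.92²+1.72²) = 0.7448.
For rotational equilibrium, T × 1.72 × 0.7448 = 952.8, so T = 952.8 / 1.281 = 744 N.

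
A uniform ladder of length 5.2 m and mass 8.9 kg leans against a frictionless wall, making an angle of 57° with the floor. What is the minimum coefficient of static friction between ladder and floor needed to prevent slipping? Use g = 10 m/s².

Sum moments about the foot of the ladder (the floor normal and friction both act there and drop out).
Ladder weight 8.9×10 = 89 N acts at 2.6 m along the ladder; its horizontal arm is 2.6·cos57° = 1.416 m → τ = 126 N·m clockwise.
Wall normal N acts horizontally at the top; its moment arm is the height L sinθ = 5.2·sin57° = 4.361 m, counterclockwise.
Setting net torque to zero: N × 4.361 = 126 → N = 28.89 N.
ΣFx = 0 ⇒ f = N_wall = 28.89 N. ΣFy = 0 ⇒ N_floor = 89 N.
μ_min = f / N_floor = 28.89 / 89 = 0.325.

μ_min ≈ 0.325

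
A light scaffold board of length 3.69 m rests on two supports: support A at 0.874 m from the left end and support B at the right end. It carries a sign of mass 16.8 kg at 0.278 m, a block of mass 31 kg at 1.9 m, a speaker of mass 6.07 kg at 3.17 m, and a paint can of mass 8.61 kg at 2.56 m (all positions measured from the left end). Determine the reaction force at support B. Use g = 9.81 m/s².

R_B ≈ 175 N

About support A:
Sign: 16.8 × 9.81 = 164.8 N down at 0.278 m → arm 0.596 m, τ = 164.8 × 0.596 = 98.22 N·m counterclockwise.
Block: 31 × 9.81 = 304.1 N down at 1.9 m → arm 1.026 m, τ = 304.1 × 1.026 = 312 N·m clockwise.
Speaker: 6.07 × 9.81 = 59.55 N down at 3.17 m → arm 2.296 m, τ = 59.55 × 2.296 = 136.7 N·m clockwise.
Paint can: 8.61 × 9.81 = 84.46 N down at 2.56 m → arm 1.686 m, τ = 84.46 × 1.686 = 142.4 N·m clockwise.
Net load moment about support A = 492.9 N·m clockwise.
Reaction R at support B is upward at 3.69 m, arm 2.816 m → moment R × 2.816 counterclockwise.
Στ = 0 ⇒ R × 2.816 = 492.9 ⇒ R = 175 N.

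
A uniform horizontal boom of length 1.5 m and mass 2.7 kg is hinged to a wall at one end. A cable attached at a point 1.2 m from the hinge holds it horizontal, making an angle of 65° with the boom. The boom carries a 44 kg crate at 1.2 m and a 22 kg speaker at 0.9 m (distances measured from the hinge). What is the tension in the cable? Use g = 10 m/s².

Taking torques about the hinge:
Beam weight: 2.7 × 10 = 27 N down at 0.75 m → arm 0.75 m, τ = 27 × 0.75 = 20.25 N·m clockwise.
Crate: 44 × 10 = 440 N down at 1.2 m → arm 1.2 m, τ = 440 × 1.2 = 528 N·m clockwise.
Speaker: 22 × 10 = 220 N down at 0.9 m → arm 0.9 m, τ = 220 × 0.9 = 198 N·m clockwise.
Total clockwise load moment = 746.2 N·m.
The cable tension T acts at 1.2 m; only its component perpendicular to the boom, T sinθ, produces torque. sin 65° = 0.9063.
Setting net torque to zero: T × 1.2 × 0.9063 = 746.2 → T = 746.2 / 1.088 = 686 N.

T ≈ 686 N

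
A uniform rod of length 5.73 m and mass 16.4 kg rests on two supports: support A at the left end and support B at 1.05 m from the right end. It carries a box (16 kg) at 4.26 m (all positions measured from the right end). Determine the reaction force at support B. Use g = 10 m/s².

About support A:
Beam weight: 16.4 × 10 = 164 N down at 2.865 m → arm 2.865 m, τ = 164 × 2.865 = 469.9 N·m clockwise.
Box: 16 × 10 = 160 N down at 4.26 m → arm 1.47 m, τ = 160 × 1.47 = 235.2 N·m clockwise.
Net load moment about support A = 705.1 N·m clockwise.
Reaction R at support B is upward at 1.05 m, arm 4.68 m → moment R × 4.68 counterclockwise.
Balancing moments: R × 4.68 = 705.1, giving R = 151 N.

R_B ≈ 151 N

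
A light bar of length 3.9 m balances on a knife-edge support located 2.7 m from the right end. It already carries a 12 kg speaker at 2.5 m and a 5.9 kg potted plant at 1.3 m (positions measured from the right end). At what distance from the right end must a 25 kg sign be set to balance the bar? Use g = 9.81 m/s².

Take moments about the knife-edge support (at 2.7 m from the right end).
Speaker: 12 × 9.81 = 117.7 N down at 2.5 m → arm 0.2 m, τ = 117.7 × 0.2 = 23.54 N·m clockwise.
Potted plant: 5.9 × 9.81 = 57.88 N down at 1.3 m → arm 1.4 m, τ = 57.88 × 1.4 = 81.03 N·m clockwise.
Net moment of existing loads = 104.6 N·m clockwise.
The sign weighs 25 × 9.81 = 245.2 N and must supply an equal counterclockwise moment, so its lever arm about the knife-edge support is 104.6 / 245.2 = 0.427 m.
That puts it at 2.7 + 0.427 = 3.13 m from the right end.

x ≈ 3.13 m from the right end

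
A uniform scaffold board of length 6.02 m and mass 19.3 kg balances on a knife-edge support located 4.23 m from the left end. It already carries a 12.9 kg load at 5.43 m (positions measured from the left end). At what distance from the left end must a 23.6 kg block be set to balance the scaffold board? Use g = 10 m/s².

About the knife-edge support (at 4.23 m from the left end):
Beam weight: 19.3 × 10 = 193 N down at 3.01 m → arm 1.22 m, τ = 193 × 1.22 = 235.5 N·m counterclockwise.
Load: 12.9 × 10 = 129 N down at 5.43 m → arm 1.2 m, τ = 129 × 1.2 = 154.8 N·m clockwise.
Net moment of existing loads = 80.7 N·m counterclockwise.
The block weighs 23.6 × 10 = 236 N and must supply an equal clockwise moment, so its lever arm about the knife-edge support is 80.7 / 236 = 0.342 m.
That puts it at 4.23 + 0.342 = 4.57 m from the left end.

x ≈ 4.57 m from the left end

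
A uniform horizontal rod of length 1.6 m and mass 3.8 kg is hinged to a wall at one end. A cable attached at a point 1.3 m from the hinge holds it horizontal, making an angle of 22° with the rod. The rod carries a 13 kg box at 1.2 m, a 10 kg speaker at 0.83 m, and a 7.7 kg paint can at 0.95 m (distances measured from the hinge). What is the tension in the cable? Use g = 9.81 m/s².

T ≈ 690 N

Choose the hinge as the axis so the unknown hinge reaction has zero arm there.
Beam weight: 3.8 × 9.81 = 37.28 N down at 0.8 m → arm 0.8 m, τ = 37.28 × 0.8 = 29.82 N·m clockwise.
Box: 13 × 9.81 = 127.5 N down at 1.2 m → arm 1.2 m, τ = 127.5 × 1.2 = 153 N·m clockwise.
Speaker: 10 × 9.81 = 98.1 N down at 0.83 m → arm 0.83 m, τ = 98.1 × 0.83 = 81.42 N·m clockwise.
Paint can: 7.7 × 9.81 = 75.54 N down at 0.95 m → arm 0.95 m, τ = 75.54 × 0.95 = 71.76 N·m clockwise.
Total clockwise load moment = 336 N·m.
The cable tension T acts at 1.3 m; only its component perpendicular to the rod, T sinθ, produces torque. sin 22° = 0.3746.
For rotational equilibrium, T × 1.3 × 0.3746 = 336, so T = 336 / 0.487 = 690 N.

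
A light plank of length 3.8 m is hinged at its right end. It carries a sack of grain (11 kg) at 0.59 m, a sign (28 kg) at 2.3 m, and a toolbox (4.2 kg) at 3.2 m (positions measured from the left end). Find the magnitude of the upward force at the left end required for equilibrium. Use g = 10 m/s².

Choose the right end as the axis so the unknown pivot reaction has zero arm there.
Sack of grain: 11 × 10 = 110 N down at 0.59 m → arm 3.21 m, τ = 110 × 3.21 = 353.1 N·m counterclockwise.
Sign: 28 × 10 = 280 N down at 2.3 m → arm 1.5 m, τ = 280 × 1.5 = 420 N·m counterclockwise.
Toolbox: 4.2 × 10 = 42 N down at 3.2 m → arm 0.6 m, τ = 42 × 0.6 = 25.2 N·m counterclockwise.
Net moment of the loads = 798.3 N·m counterclockwise.
The upward force F acts at the left end, arm 3.8 m, giving F × 3.8 clockwise.
Στ = 0 ⇒ F × 3.8 = 798.3 ⇒ F = 798.3 / 3.8 = 210 N.

F ≈ 210 N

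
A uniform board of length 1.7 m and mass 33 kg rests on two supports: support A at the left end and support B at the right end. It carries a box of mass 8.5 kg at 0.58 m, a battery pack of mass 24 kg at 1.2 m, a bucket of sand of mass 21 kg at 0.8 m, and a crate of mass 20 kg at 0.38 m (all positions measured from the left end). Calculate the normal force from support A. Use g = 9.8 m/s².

Choose support B as the axis so its reaction then has zero moment arm.
Beam weight: 33 × 9.8 = 323.4 N down at 0.85 m → arm 0.85 m, τ = 323.4 × 0.85 = 274.9 N·m counterclockwise.
Box: 8.5 × 9.8 = 83.3 N down at 0.58 m → arm 1.12 m, τ = 83.3 × 1.12 = 93.3 N·m counterclockwise.
Battery pack: 24 × 9.8 = 235.2 N down at 1.2 m → arm 0.5 m, τ = 235.2 × 0.5 = 117.6 N·m counterclockwise.
Bucket of sand: 21 × 9.8 = 205.8 N down at 0.8 m → arm 0.9 m, τ = 205.8 × 0.9 = 185.2 N·m counterclockwise.
Crate: 20 × 9.8 = 196 N down at 0.38 m → arm 1.32 m, τ = 196 × 1.32 = 258.7 N·m counterclockwise.
Net load moment about support B = 929.7 N·m counterclockwise.
Reaction R at support A is upward at 0 m, arm 1.7 m → moment R × 1.7 clockwise.
Στ = 0 ⇒ R × 1.7 = 929.7 ⇒ R = 547 N.

R_A ≈ 547 N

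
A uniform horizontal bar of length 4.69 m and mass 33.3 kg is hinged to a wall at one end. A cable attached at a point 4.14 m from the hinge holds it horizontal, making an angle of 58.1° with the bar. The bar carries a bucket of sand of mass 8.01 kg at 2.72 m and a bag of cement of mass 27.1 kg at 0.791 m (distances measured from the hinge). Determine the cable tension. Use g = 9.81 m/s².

Take moments about the hinge.
Beam weight: 33.3 × 9.81 = 326.7 N down at 2.345 m → arm 2.345 m, τ = 326.7 × 2.345 = 766.1 N·m clockwise.
Bucket of sand: 8.01 × 9.81 = 78.58 N down at 2.72 m → arm 2.72 m, τ = 78.58 × 2.72 = 213.7 N·m clockwise.
Bag of cement: 27.1 × 9.81 = 265.9 N down at 0.791 m → arm 0.791 m, τ = 265.9 × 0.791 = 210.3 N·m clockwise.
Total clockwise load moment = 1190 N·m.
The cable tension T acts at 4.14 m; only its component perpendicular to the bar, T sinθ, produces torque. sin 58.1° = 0.849.
Στ = 0 ⇒ T × 4.14 × 0.849 = 1190 ⇒ T = 1190 / 3.515 = 339 N.

T ≈ 339 N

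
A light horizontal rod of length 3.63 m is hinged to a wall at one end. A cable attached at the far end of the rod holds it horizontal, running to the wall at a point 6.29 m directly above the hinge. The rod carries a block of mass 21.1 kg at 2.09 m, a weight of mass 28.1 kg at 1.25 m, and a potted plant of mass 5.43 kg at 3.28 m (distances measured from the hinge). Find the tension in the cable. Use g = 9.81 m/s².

Sum moments about the hinge (the unknown hinge reaction has zero arm there).
Block: 21.1 × 9.81 = 207 N down at 2.09 m → arm 2.09 m, τ = 207 × 2.09 = 432.6 N·m clockwise.
Weight: 28.1 × 9.81 = 275.7 N down at 1.25 m → arm 1.25 m, τ = 275.7 × 1.25 = 344.6 N·m clockwise.
Potted plant: 5.43 × 9.81 = 53.27 N down at 3.28 m → arm 3.28 m, τ = 53.27 × 3.28 = 174.7 N·m clockwise.
Total clockwise load moment = 951.9 N·m.
The cable tension T acts at 3.63 m; only its component perpendicular to the rod, T sinθ, produces torque. sinθ = h/√(h²+d²) = 6.29/√(6.29²+3.63²) = 0.8661.
Setting net torque to zero: T × 3.63 × 0.8661 = 951.9 → T = 951.9 / 3.144 = 303 N.

T ≈ 303 N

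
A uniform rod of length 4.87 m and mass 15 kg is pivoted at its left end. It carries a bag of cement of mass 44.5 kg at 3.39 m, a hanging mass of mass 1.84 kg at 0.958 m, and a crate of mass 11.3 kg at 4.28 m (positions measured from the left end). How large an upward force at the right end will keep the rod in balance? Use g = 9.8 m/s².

Sum moments about the left end (the unknown pivot reaction has zero arm there).
Beam weight: 15 × 9.8 = 147 N down at 2.435 m → arm 2.435 m, τ = 147 × 2.435 = 357.9 N·m clockwise.
Bag of cement: 44.5 × 9.8 = 436.1 N down at 3.39 m → arm 3.39 m, τ = 436.1 × 3.39 = 1478 N·m clockwise.
Hanging mass: 1.84 × 9.8 = 18.03 N down at 0.958 m → arm 0.958 m, τ = 18.03 × 0.958 = 17.27 N·m clockwise.
Crate: 11.3 × 9.8 = 110.7 N down at 4.28 m → arm 4.28 m, τ = 110.7 × 4.28 = 473.8 N·m clockwise.
Net moment of the loads = 2327 N·m clockwise.
The upward force F acts at the right end, arm 4.87 m, giving F × 4.87 counterclockwise.
For rotational equilibrium, F × 4.87 = 2327, so F = 2327 / 4.87 = 478 N.

F ≈ 478 N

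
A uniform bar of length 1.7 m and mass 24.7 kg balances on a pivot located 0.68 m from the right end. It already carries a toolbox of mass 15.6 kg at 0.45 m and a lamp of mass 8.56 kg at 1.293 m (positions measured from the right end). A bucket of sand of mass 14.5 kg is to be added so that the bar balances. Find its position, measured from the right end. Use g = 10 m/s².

Sum moments about the pivot (at 0.68 m from the right end) (the support reaction has zero arm there).
Beam weight: 24.7 × 10 = 247 N down at 0.85 m → arm 0.17 m, τ = 247 × 0.17 = 41.99 N·m counterclockwise.
Toolbox: 15.6 × 10 = 156 N down at 0.45 m → arm 0.23 m, τ = 156 × 0.23 = 35.88 N·m clockwise.
Lamp: 8.56 × 10 = 85.6 N down at 1.293 m → arm 0.613 m, τ = 85.6 × 0.613 = 52.47 N·m counterclockwise.
Net moment of existing loads = 58.58 N·m counterclockwise.
The bucket of sand weighs 14.5 × 10 = 145 N and must supply an equal clockwise moment, so its lever arm about the pivot is 58.58 / 145 = 0.404 m.
That puts it at 0.68 − 0.404 = 0.276 m from the right end.

x ≈ 0.276 m from the right end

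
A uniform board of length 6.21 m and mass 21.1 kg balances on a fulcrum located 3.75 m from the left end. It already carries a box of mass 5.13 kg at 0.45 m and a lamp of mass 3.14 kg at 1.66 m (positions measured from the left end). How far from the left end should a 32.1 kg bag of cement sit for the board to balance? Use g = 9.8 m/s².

x ≈ 4.91 m from the left end

Taking torques about the fulcrum (at 3.75 m from the left end):
Beam weight: 21.1 × 9.8 = 206.8 N down at 3.105 m → arm 0.645 m, τ = 206.8 × 0.645 = 133.4 N·m counterclockwise.
Box: 5.13 × 9.8 = 50.27 N down at 0.45 m → arm 3.3 m, τ = 50.27 × 3.3 = 165.9 N·m counterclockwise.
Lamp: 3.14 × 9.8 = 30.77 N down at 1.66 m → arm 2.09 m, τ = 30.77 × 2.09 = 64.31 N·m counterclockwise.
Net moment of existing loads = 363.6 N·m counterclockwise.
The bag of cement weighs 32.1 × 9.8 = 314.6 N and must supply an equal clockwise moment, so its lever arm about the fulcrum is 363.6 / 314.6 = 1.16 m.
That puts it at 3.75 + 1.16 = 4.91 m from the left end.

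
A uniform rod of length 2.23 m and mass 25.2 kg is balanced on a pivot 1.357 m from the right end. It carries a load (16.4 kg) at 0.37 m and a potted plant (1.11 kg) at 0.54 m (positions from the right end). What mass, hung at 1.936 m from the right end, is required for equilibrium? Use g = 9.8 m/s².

m ≈ 40.1 kg

Choose the pivot (at 1.357 m from the right end) as the axis so the support reaction has zero arm there.
Beam weight: 25.2 × 9.8 = 247 N down at 1.115 m → arm 0.242 m, τ = 247 × 0.242 = 59.77 N·m clockwise.
Load: 16.4 × 9.8 = 160.7 N down at 0.37 m → arm 0.987 m, τ = 160.7 × 0.987 = 158.6 N·m clockwise.
Potted plant: 1.11 × 9.8 = 10.88 N down at 0.54 m → arm 0.817 m, τ = 10.88 × 0.817 = 8.889 N·m clockwise.
Net moment of known loads = 227.3 N·m clockwise.
An unknown mass m at 1.936 m has arm 0.579 m; its moment is m·g·0.579 counterclockwise.
Balancing moments: m × 9.8 × 0.579 = 227.3, giving m = 227.3 / (9.8 × 0.579) = 40.1 kg.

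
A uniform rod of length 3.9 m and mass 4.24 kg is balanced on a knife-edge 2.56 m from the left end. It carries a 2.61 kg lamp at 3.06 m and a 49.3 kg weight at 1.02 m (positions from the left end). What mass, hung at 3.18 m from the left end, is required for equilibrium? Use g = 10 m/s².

m ≈ 125 kg

Taking torques about the knife-edge (at 2.56 m from the left end):
Beam weight: 4.24 × 10 = 42.4 N down at 1.95 m → arm 0.61 m, τ = 42.4 × 0.61 = 25.86 N·m counterclockwise.
Lamp: 2.61 × 10 = 26.1 N down at 3.06 m → arm 0.5 m, τ = 26.1 × 0.5 = 13.05 N·m clockwise.
Weight: 49.3 × 10 = 493 N down at 1.02 m → arm 1.54 m, τ = 493 × 1.54 = 759.2 N·m counterclockwise.
Net moment of known loads = 772 N·m counterclockwise.
An unknown mass m at 3.18 m has arm 0.62 m; its moment is m·g·0.62 clockwise.
Στ = 0 ⇒ m × 10 × 0.62 = 772 ⇒ m = 772 / (10 × 0.62) = 125 kg.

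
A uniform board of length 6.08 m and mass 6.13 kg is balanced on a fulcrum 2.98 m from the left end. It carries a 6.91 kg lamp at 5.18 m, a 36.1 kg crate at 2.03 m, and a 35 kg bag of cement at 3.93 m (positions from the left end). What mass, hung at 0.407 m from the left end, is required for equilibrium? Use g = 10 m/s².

Choose the fulcrum (at 2.98 m from the left end) as the axis so the support reaction has zero arm there.
Beam weight: 6.13 × 10 = 61.3 N down at 3.04 m → arm 0.06 m, τ = 61.3 × 0.06 = 3.678 N·m clockwise.
Lamp: 6.91 × 10 = 69.1 N down at 5.18 m → arm 2.2 m, τ = 69.1 × 2.2 = 152 N·m clockwise.
Crate: 36.1 × 10 = 361 N down at 2.03 m → arm 0.95 m, τ = 361 × 0.95 = 342.9 N·m counterclockwise.
Bag of cement: 35 × 10 = 350 N down at 3.93 m → arm 0.95 m, τ = 350 × 0.95 = 332.5 N·m clockwise.
Net moment of known loads = 145.3 N·m clockwise.
An unknown mass m at 0.407 m has arm 2.573 m; its moment is m·g·2.573 counterclockwise.
Setting net torque to zero: m × 10 × 2.573 = 145.3 → m = 145.3 / (10 × 2.573) = 5.65 kg.

m ≈ 5.65 kg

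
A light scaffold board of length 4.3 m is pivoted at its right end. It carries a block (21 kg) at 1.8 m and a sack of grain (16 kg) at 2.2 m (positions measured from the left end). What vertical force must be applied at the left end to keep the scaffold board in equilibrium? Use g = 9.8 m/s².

F ≈ 196 N

Choose the right end as the axis so the unknown pivot reaction has zero arm there.
Block: 21 × 9.8 = 205.8 N down at 1.8 m → arm 2.5 m, τ = 205.8 × 2.5 = 514.5 N·m counterclockwise.
Sack of grain: 16 × 9.8 = 156.8 N down at 2.2 m → arm 2.1 m, τ = 156.8 × 2.1 = 329.3 N·m counterclockwise.
Net moment of the loads = 843.8 N·m counterclockwise.
The upward force F acts at the left end, arm 4.3 m, giving F × 4.3 clockwise.
Στ = 0 ⇒ F × 4.3 = 843.8 ⇒ F = 843.8 / 4.3 = 196 N.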